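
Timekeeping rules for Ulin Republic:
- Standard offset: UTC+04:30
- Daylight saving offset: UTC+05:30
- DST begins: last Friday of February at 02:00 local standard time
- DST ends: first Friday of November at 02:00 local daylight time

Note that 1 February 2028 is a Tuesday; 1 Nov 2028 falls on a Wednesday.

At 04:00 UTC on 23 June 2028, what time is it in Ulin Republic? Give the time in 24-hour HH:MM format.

09:30

1 February 2028 is a Tuesday, so Fridays fall on 4, 11, 18, 25; the last is February 25.
1 November 2028 is a Wednesday, so the first Friday is November 3.
At the standard offset (UTC+04:30), 04:00 UTC + 4h30m = 08:30 Ulin Republic standard time.
The standard-time date in Ulin Republic, 23 June 2028, lies within the daylight-saving period (25 February – 3 November), so Ulin Republic is on daylight time, UTC+05:30.
04:00 UTC + 5h30m = 09:30 local.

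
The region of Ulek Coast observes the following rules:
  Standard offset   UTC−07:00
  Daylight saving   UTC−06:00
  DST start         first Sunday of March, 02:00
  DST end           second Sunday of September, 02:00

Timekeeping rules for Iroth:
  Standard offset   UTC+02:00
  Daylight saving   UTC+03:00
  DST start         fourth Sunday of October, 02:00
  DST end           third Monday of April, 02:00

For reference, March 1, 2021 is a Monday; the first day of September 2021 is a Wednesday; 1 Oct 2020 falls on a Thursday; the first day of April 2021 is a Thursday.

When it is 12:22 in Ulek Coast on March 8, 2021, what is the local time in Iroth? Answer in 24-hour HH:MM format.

1 March 2021 is a Monday, so the first Sunday is March 7.
1 September 2021 is a Wednesday, so the first Sunday is September 5 and the second is September 12.
March 8, 2021 falls between 7 March and 12 September, so daylight saving is in effect and Ulek Coast is at UTC−06:00.
12:22 Ulek Coast + 6h = 18:22 UTC.
1 October 2020 is a Thursday, so the first Sunday is October 4 and the fourth is October 25.
1 April 2021 is a Thursday, so the first Monday is April 5 and the third is April 19.
At the standard offset (UTC+02:00), 18:22 UTC + 2h = 20:22 Iroth standard time.
The standard-time date in Iroth, March 8, 2021, lies within the daylight-saving period (25 October 2020 – 19 April 2021), so Iroth is on daylight time, UTC+03:00.
18:22 UTC + 3h = 21:22 Iroth.

21:22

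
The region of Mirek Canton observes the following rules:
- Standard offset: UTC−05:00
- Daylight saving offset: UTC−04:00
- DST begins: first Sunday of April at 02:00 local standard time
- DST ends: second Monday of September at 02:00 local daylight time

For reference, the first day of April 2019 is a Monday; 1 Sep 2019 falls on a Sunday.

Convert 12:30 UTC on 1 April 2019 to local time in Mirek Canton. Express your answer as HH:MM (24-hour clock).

07:30

1 April 2019 is a Monday, so the first Sunday is April 7.
1 September 2019 is a Sunday, so the first Monday is September 2 and the second is September 9.
At the standard offset (UTC−05:00), 12:30 UTC − 5h = 07:30 Mirek Canton standard time.
The standard-time date in Mirek Canton, 1 April 2019, is outside the daylight-saving period (7 April – 9 September), so Mirek Canton is on standard time, UTC−05:00.
12:30 UTC − 5h = 07:30 local.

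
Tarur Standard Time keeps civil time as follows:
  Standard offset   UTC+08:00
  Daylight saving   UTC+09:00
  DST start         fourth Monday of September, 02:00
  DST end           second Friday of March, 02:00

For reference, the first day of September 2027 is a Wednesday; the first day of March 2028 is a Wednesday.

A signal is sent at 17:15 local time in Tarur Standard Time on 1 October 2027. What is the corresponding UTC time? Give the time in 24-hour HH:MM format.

08:15

1 September 2027 is a Wednesday, so the first Monday is September 6 and the fourth is September 27.
1 March 2028 is a Wednesday, so the first Friday is March 3 and the second is March 10.
1 October 2027 lies within the daylight-saving period (27 September 2027 – 10 March 2028), so Tarur Standard Time is on daylight time, UTC+09:00.
17:15 local − 9h = 08:15 UTC.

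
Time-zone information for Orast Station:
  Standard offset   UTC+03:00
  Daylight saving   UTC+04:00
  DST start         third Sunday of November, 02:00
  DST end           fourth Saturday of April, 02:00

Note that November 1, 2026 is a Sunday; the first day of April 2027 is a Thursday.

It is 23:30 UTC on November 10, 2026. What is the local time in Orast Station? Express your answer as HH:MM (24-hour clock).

02:30

1 November 2026 is a Sunday, so the first Sunday is November 1 and the third is November 15.
1 April 2027 is a Thursday, so the first Saturday is April 3 and the fourth is April 24.
At the standard offset (UTC+03:00), 23:30 UTC + 3h = 02:30 Orast Station standard time (rolling into the next day, 11 November 2026).
The standard-time date in Orast Station, November 11, 2026, does not fall between 15 November 2026 and 24 April 2027, so daylight saving is not in effect and Orast Station is at UTC+03:00.
23:30 UTC + 3h = 02:30 local (rolling into the next day, 11 November 2026).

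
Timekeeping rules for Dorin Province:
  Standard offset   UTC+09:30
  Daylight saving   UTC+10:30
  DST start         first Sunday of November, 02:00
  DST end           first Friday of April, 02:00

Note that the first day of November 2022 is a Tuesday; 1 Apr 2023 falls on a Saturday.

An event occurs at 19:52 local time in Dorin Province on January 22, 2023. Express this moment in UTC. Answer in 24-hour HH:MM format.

1 November 2022 is a Tuesday, so the first Sunday is November 6.
1 April 2023 is a Saturday, so the first Friday is April 7.
January 22, 2023 falls between 6 November 2022 and 7 April 2023, so daylight saving is in effect and Dorin Province is at UTC+10:30.
19:52 local − 10h30m = 09:22 UTC.

09:22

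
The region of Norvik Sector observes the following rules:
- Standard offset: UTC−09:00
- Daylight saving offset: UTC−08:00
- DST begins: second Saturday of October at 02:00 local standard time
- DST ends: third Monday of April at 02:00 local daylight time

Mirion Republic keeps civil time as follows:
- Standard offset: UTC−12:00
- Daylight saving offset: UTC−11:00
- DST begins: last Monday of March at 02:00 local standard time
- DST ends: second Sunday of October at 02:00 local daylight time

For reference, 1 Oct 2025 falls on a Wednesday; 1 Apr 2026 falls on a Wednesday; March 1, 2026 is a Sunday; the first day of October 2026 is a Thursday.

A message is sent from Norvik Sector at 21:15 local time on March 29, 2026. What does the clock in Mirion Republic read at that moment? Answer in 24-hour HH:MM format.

1 October 2025 is a Wednesday, so the first Saturday is October 4 and the second is October 11.
1 April 2026 is a Wednesday, so the first Monday is April 6 and the third is April 20.
March 29, 2026 lies within the daylight-saving period (11 October 2025 – 20 April 2026), so Norvik Sector is on daylight time, UTC−08:00.
21:15 Norvik Sector + 8h = 05:15 UTC (rolling into the next day, 30 March 2026).
1 March 2026 is a Sunday, so Mondays fall on 2, 9, 16, 23, 30; the last is March 30.
1 October 2026 is a Thursday, so the first Sunday is October 4 and the second is October 11.
At the standard offset (UTC−12:00), 05:15 UTC − 12h = 17:15 Mirion Republic standard time (rolling into the previous day, 29 March 2026).
The standard-time date in Mirion Republic, March 29, 2026, does not fall between 30 March and 11 October, so daylight saving is not in effect and Mirion Republic is at UTC−12:00.
05:15 UTC − 12h = 17:15 Mirion Republic (rolling into the previous day, 29 March 2026).

17:15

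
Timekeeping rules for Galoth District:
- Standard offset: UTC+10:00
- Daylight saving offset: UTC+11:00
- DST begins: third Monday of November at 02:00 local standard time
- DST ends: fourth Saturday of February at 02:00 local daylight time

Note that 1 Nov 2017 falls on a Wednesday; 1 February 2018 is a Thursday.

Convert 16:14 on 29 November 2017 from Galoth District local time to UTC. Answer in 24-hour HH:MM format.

05:14

1 November 2017 is a Wednesday, so the first Monday is November 6 and the third is November 20.
1 February 2018 is a Thursday, so the first Saturday is February 3 and the fourth is February 24.
29 November 2017 falls between 20 November 2017 and 24 February 2018, so daylight saving is in effect and Galoth District is at UTC+11:00.
16:14 local − 11h = 05:14 UTC.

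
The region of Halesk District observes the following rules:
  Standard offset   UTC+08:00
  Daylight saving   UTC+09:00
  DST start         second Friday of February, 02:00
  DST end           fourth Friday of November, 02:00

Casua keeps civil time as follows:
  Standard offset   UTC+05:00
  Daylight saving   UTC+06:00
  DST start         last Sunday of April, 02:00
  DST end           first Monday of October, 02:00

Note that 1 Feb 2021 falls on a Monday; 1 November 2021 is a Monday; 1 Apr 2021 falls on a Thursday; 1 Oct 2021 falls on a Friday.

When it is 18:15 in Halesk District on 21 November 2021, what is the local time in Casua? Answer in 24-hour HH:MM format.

1 February 2021 is a Monday, so the first Friday is February 5 and the second is February 12.
1 November 2021 is a Monday, so the first Friday is November 5 and the fourth is November 26.
21 November 2021 falls between 12 February and 26 November, so daylight saving is in effect and Halesk District is at UTC+09:00.
18:15 Halesk District − 9h = 09:15 UTC.
1 April 2021 is a Thursday, so Sundays fall on 4, 11, 18, 25; the last is April 25.
1 October 2021 is a Friday, so the first Monday is October 4.
At the standard offset (UTC+05:00), 09:15 UTC + 5h = 14:15 Casua standard time.
The standard-time date in Casua, 21 November 2021, does not fall between 25 April and 4 October, so daylight saving is not in effect and Casua is at UTC+05:00.
09:15 UTC + 5h = 14:15 Casua.

14:15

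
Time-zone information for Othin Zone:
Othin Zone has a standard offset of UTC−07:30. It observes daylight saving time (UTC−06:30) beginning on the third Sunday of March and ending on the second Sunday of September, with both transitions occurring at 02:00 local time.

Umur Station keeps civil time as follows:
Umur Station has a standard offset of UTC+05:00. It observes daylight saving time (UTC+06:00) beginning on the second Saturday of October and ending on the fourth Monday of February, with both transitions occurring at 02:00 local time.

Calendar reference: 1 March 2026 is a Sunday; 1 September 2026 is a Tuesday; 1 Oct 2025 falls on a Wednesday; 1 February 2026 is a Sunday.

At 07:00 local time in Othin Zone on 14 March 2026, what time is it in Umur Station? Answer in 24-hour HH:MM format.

1 March 2026 is a Sunday, so the first Sunday is March 1 and the third is March 15.
1 September 2026 is a Tuesday, so the first Sunday is September 6 and the second is September 13.
14 March 2026 does not fall between 15 March and 13 September, so daylight saving is not in effect and Othin Zone is at UTC−07:30.
07:00 Othin Zone + 7h30m = 14:30 UTC.
1 October 2025 is a Wednesday, so the first Saturday is October 4 and the second is October 11.
1 February 2026 is a Sunday, so the first Monday is February 2 and the fourth is February 23.
At the standard offset (UTC+05:00), 14:30 UTC + 5h = 19:30 Umur Station standard time.
The standard-time date in Umur Station, 14 March 2026, is outside the daylight-saving period (11 October 2025 – 23 February 2026), so Umur Station is on standard time, UTC+05:00.
14:30 UTC + 5h = 19:30 Umur Station.

19:30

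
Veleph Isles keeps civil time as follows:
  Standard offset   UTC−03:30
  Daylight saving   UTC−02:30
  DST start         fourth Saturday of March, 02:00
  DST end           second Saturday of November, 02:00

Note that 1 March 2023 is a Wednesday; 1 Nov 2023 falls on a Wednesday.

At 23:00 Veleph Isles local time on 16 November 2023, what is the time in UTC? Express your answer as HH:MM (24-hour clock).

1 March 2023 is a Wednesday, so the first Saturday is March 4 and the fourth is March 25.
1 November 2023 is a Wednesday, so the first Saturday is November 4 and the second is November 11.
16 November 2023 does not fall between 25 March and 11 November, so daylight saving is not in effect and Veleph Isles is at UTC−03:30.
23:00 local + 3h30m = 02:30 UTC (rolling into the next day, 17 November 2023).

02:30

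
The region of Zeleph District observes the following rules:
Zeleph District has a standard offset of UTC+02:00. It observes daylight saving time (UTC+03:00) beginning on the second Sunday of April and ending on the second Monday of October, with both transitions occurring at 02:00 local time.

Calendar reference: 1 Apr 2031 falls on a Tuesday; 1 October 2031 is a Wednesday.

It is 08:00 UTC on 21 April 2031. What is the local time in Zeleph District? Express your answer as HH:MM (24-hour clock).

11:00

1 April 2031 is a Tuesday, so the first Sunday is April 6 and the second is April 13.
1 October 2031 is a Wednesday, so the first Monday is October 6 and the second is October 13.
At the standard offset (UTC+02:00), 08:00 UTC + 2h = 10:00 Zeleph District standard time.
The standard-time date in Zeleph District, 21 April 2031, falls between 13 April and 13 October, so daylight saving is in effect and Zeleph District is at UTC+03:00.
08:00 UTC + 3h = 11:00 local.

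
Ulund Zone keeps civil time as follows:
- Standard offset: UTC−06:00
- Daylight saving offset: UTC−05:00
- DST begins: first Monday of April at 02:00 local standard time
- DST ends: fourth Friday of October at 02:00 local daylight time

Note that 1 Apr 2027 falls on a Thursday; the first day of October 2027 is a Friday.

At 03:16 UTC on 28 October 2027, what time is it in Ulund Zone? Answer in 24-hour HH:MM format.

21:16

1 April 2027 is a Thursday, so the first Monday is April 5.
1 October 2027 is a Friday, so the first Friday is October 1 and the fourth is October 22.
At the standard offset (UTC−06:00), 03:16 UTC − 6h = 21:16 Ulund Zone standard time (rolling into the previous day, 27 October 2027).
Daylight saving runs 5 April – 22 October; the standard-time date in Ulund Zone, 27 October 2027, is outside that window, so Ulund Zone is on standard time at UTC−06:00.
03:16 UTC − 6h = 21:16 local (rolling into the previous day, 27 October 2027).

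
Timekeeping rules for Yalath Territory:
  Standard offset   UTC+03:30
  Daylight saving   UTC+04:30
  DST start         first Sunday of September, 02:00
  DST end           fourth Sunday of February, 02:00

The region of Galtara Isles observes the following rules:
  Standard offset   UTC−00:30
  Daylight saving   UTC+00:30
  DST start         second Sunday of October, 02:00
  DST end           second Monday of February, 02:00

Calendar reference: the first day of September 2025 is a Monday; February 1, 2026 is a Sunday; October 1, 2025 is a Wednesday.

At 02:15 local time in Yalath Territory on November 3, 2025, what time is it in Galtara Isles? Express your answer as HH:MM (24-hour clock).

1 September 2025 is a Monday, so the first Sunday is September 7.
1 February 2026 is a Sunday, so the first Sunday is February 1 and the fourth is February 22.
Daylight saving runs 7 September 2025 – 22 February 2026; November 3, 2025 is inside that window, so Yalath Territory is at UTC+04:30.
02:15 Yalath Territory − 4h30m = 21:45 UTC (rolling into the previous day, 2 November 2025).
1 October 2025 is a Wednesday, so the first Sunday is October 5 and the second is October 12.
1 February 2026 is a Sunday, so the first Monday is February 2 and the second is February 9.
At the standard offset (UTC−00:30), 21:45 UTC − 0h30m = 21:15 Galtara Isles standard time.
The standard-time date in Galtara Isles, November 2, 2025, lies within the daylight-saving period (12 October 2025 – 9 February 2026), so Galtara Isles is on daylight time, UTC+00:30.
21:45 UTC + 0h30m = 22:15 Galtara Isles.

22:15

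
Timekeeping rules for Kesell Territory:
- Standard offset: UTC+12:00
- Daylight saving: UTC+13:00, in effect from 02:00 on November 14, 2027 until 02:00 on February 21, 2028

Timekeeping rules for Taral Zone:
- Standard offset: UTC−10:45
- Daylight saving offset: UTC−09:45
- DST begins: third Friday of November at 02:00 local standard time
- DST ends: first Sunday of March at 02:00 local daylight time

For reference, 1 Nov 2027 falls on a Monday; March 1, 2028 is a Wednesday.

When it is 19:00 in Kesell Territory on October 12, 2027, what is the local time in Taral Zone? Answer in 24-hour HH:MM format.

Daylight saving runs 14 November 2027 – 21 February 2028; October 12, 2027 is outside that window, so Kesell Territory is on standard time at UTC+12:00.
19:00 Kesell Territory − 12h = 07:00 UTC.
1 November 2027 is a Monday, so the first Friday is November 5 and the third is November 19.
1 March 2028 is a Wednesday, so the first Sunday is March 5.
At the standard offset (UTC−10:45), 07:00 UTC − 10h45m = 20:15 Taral Zone standard time (rolling into the previous day, 11 October 2027).
The standard-time date in Taral Zone, October 11, 2027, is outside the daylight-saving period (19 November 2027 – 5 March 2028), so Taral Zone is on standard time, UTC−10:45.
07:00 UTC − 10h45m = 20:15 Taral Zone (rolling into the previous day, 11 October 2027).

20:15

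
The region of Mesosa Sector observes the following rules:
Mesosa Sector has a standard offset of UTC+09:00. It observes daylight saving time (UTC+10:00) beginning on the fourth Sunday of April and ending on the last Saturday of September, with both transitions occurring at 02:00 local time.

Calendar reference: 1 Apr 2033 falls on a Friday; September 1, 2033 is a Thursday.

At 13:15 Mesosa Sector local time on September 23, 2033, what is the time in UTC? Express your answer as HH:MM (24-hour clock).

1 April 2033 is a Friday, so the first Sunday is April 3 and the fourth is April 24.
1 September 2033 is a Thursday, so Saturdays fall on 3, 10, 17, 24; the last is September 24.
Daylight saving runs 24 April – 24 September; September 23, 2033 is inside that window, so Mesosa Sector is at UTC+10:00.
13:15 local − 10h = 03:15 UTC.

03:15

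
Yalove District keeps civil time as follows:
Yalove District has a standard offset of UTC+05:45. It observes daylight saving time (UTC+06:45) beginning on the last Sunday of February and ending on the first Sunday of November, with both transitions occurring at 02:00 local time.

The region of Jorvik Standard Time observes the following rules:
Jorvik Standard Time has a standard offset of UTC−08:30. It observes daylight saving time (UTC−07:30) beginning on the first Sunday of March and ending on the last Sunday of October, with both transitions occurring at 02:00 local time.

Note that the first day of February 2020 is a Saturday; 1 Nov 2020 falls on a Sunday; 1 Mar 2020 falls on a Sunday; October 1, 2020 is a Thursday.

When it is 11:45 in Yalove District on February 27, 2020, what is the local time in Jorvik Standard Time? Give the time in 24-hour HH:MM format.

20:30

1 February 2020 is a Saturday, so Sundays fall on 2, 9, 16, 23; the last is February 23.
1 November 2020 is a Sunday, so the first Sunday is November 1.
Daylight saving runs 23 February – 1 November; February 27, 2020 is inside that window, so Yalove District is at UTC+06:45.
11:45 Yalove District − 6h45m = 05:00 UTC.
1 March 2020 is a Sunday, so the first Sunday is March 1.
1 October 2020 is a Thursday, so Sundays fall on 4, 11, 18, 25; the last is October 25.
At the standard offset (UTC−08:30), 05:00 UTC − 8h30m = 20:30 Jorvik Standard Time standard time (rolling into the previous day, 26 February 2020).
The standard-time date in Jorvik Standard Time, February 26, 2020, does not fall between 1 March and 25 October, so daylight saving is not in effect and Jorvik Standard Time is at UTC−08:30.
05:00 UTC − 8h30m = 20:30 Jorvik Standard Time (rolling into the previous day, 26 February 2020).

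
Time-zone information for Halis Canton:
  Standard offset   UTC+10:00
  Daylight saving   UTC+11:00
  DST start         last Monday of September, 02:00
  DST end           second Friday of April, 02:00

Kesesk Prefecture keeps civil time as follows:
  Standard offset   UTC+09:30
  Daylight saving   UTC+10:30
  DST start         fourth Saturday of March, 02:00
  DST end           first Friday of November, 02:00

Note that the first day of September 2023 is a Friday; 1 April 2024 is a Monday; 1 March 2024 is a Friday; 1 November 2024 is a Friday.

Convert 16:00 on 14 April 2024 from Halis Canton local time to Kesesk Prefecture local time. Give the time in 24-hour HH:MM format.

1 September 2023 is a Friday, so Mondays fall on 4, 11, 18, 25; the last is September 25.
1 April 2024 is a Monday, so the first Friday is April 5 and the second is April 12.
14 April 2024 is outside the daylight-saving period (25 September 2023 – 12 April 2024), so Halis Canton is on standard time, UTC+10:00.
16:00 Halis Canton − 10h = 06:00 UTC.
1 March 2024 is a Friday, so the first Saturday is March 2 and the fourth is March 23.
1 November 2024 is a Friday, so the first Friday is November 1.
At the standard offset (UTC+09:30), 06:00 UTC + 9h30m = 15:30 Kesesk Prefecture standard time.
The standard-time date in Kesesk Prefecture, 14 April 2024, falls between 23 March and 1 November, so daylight saving is in effect and Kesesk Prefecture is at UTC+10:30.
06:00 UTC + 10h30m = 16:30 Kesesk Prefecture.

16:30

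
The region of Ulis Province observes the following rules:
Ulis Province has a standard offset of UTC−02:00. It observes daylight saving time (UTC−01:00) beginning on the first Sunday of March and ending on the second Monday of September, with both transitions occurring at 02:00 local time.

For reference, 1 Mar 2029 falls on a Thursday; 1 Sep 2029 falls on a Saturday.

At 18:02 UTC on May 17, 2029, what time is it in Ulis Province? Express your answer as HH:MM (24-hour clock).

17:02

1 March 2029 is a Thursday, so the first Sunday is March 4.
1 September 2029 is a Saturday, so the first Monday is September 3 and the second is September 10.
At the standard offset (UTC−02:00), 18:02 UTC − 2h = 16:02 Ulis Province standard time.
The standard-time date in Ulis Province, May 17, 2029, falls between 4 March and 10 September, so daylight saving is in effect and Ulis Province is at UTC−01:00.
18:02 UTC − 1h = 17:02 local.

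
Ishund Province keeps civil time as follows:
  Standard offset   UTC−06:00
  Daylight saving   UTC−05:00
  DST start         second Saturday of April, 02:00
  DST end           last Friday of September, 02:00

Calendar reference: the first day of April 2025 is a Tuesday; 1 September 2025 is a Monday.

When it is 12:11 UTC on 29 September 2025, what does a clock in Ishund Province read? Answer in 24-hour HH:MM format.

1 April 2025 is a Tuesday, so the first Saturday is April 5 and the second is April 12.
1 September 2025 is a Monday, so Fridays fall on 5, 12, 19, 26; the last is September 26.
At the standard offset (UTC−06:00), 12:11 UTC − 6h = 06:11 Ishund Province standard time.
The standard-time date in Ishund Province, 29 September 2025, does not fall between 12 April and 26 September, so daylight saving is not in effect and Ishund Province is at UTC−06:00.
12:11 UTC − 6h = 06:11 local.

06:11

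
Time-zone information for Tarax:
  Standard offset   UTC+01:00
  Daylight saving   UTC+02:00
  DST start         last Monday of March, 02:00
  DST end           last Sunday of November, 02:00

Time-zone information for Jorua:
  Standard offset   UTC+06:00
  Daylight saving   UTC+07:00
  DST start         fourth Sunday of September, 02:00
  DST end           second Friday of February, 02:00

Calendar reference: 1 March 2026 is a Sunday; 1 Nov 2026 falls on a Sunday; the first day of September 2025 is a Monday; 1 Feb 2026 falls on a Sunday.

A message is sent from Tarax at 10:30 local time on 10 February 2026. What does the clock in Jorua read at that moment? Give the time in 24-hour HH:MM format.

16:30

1 March 2026 is a Sunday, so Mondays fall on 2, 9, 16, 23, 30; the last is March 30.
1 November 2026 is a Sunday, so Sundays fall on 1, 8, 15, 22, 29; the last is November 29.
10 February 2026 does not fall between 30 March and 29 November, so daylight saving is not in effect and Tarax is at UTC+01:00.
10:30 Tarax − 1h = 09:30 UTC.
1 September 2025 is a Monday, so the first Sunday is September 7 and the fourth is September 28.
1 February 2026 is a Sunday, so the first Friday is February 6 and the second is February 13.
At the standard offset (UTC+06:00), 09:30 UTC + 6h = 15:30 Jorua standard time.
The standard-time date in Jorua, 10 February 2026, falls between 28 September 2025 and 13 February 2026, so daylight saving is in effect and Jorua is at UTC+07:00.
09:30 UTC + 7h = 16:30 Jorua.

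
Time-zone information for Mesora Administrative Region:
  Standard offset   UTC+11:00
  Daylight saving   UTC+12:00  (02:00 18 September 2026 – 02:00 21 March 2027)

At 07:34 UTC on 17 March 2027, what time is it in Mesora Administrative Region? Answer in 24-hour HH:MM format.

19:34

At the standard offset (UTC+11:00), 07:34 UTC + 11h = 18:34 Mesora Administrative Region standard time.
The standard-time date in Mesora Administrative Region, 17 March 2027, lies within the daylight-saving period (18 September 2026 – 21 March 2027), so Mesora Administrative Region is on daylight time, UTC+12:00.
07:34 UTC + 12h = 19:34 local.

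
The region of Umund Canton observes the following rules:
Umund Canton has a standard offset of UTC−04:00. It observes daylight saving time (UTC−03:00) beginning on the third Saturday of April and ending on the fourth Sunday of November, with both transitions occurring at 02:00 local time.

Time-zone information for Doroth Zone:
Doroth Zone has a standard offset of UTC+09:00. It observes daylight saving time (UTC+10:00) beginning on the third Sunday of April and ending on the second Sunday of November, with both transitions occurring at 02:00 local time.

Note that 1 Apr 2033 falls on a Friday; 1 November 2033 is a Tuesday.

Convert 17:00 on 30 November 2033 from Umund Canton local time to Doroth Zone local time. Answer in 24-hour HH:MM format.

06:00

1 April 2033 is a Friday, so the first Saturday is April 2 and the third is April 16.
1 November 2033 is a Tuesday, so the first Sunday is November 6 and the fourth is November 27.
30 November 2033 does not fall between 16 April and 27 November, so daylight saving is not in effect and Umund Canton is at UTC−04:00.
17:00 Umund Canton + 4h = 21:00 UTC.
1 April 2033 is a Friday, so the first Sunday is April 3 and the third is April 17.
1 November 2033 is a Tuesday, so the first Sunday is November 6 and the second is November 13.
At the standard offset (UTC+09:00), 21:00 UTC + 9h = 06:00 Doroth Zone standard time (rolling into the next day, 1 December 2033).
The standard-time date in Doroth Zone, 1 December 2033, is outside the daylight-saving period (17 April – 13 November), so Doroth Zone is on standard time, UTC+09:00.
21:00 UTC + 9h = 06:00 Doroth Zone (rolling into the next day, 1 December 2033).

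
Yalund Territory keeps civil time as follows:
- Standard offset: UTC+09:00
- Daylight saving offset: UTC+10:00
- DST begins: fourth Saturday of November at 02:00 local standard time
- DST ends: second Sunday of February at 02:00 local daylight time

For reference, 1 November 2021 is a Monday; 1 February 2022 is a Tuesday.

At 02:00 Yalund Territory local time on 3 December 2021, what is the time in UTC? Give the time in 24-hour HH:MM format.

1 November 2021 is a Monday, so the first Saturday is November 6 and the fourth is November 27.
1 February 2022 is a Tuesday, so the first Sunday is February 6 and the second is February 13.
Daylight saving runs 27 November 2021 – 13 February 2022; 3 December 2021 is inside that window, so Yalund Territory is at UTC+10:00.
02:00 local − 10h = 16:00 UTC (rolling into the previous day, 2 December 2021).

16:00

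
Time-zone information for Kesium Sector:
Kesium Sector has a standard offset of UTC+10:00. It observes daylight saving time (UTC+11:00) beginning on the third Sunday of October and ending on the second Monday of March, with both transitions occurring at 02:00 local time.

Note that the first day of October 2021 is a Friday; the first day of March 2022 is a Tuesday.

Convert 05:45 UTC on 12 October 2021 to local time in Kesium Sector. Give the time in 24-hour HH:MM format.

15:45

1 October 2021 is a Friday, so the first Sunday is October 3 and the third is October 17.
1 March 2022 is a Tuesday, so the first Monday is March 7 and the second is March 14.
At the standard offset (UTC+10:00), 05:45 UTC + 10h = 15:45 Kesium Sector standard time.
The standard-time date in Kesium Sector, 12 October 2021, does not fall between 17 October 2021 and 14 March 2022, so daylight saving is not in effect and Kesium Sector is at UTC+10:00.
05:45 UTC + 10h = 15:45 local.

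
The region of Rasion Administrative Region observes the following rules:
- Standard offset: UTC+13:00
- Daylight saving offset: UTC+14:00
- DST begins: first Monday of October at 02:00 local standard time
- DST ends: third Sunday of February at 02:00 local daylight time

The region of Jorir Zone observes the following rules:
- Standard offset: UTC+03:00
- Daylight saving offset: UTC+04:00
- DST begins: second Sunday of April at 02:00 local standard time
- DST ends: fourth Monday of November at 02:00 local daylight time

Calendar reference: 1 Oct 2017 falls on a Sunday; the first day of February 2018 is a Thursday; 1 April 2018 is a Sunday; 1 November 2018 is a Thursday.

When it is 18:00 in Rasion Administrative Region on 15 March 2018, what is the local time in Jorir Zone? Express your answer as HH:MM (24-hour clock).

08:00

1 October 2017 is a Sunday, so the first Monday is October 2.
1 February 2018 is a Thursday, so the first Sunday is February 4 and the third is February 18.
15 March 2018 does not fall between 2 October 2017 and 18 February 2018, so daylight saving is not in effect and Rasion Administrative Region is at UTC+13:00.
18:00 Rasion Administrative Region − 13h = 05:00 UTC.
1 April 2018 is a Sunday, so the first Sunday is April 1 and the second is April 8.
1 November 2018 is a Thursday, so the first Monday is November 5 and the fourth is November 26.
At the standard offset (UTC+03:00), 05:00 UTC + 3h = 08:00 Jorir Zone standard time.
The standard-time date in Jorir Zone, 15 March 2018, is outside the daylight-saving period (8 April – 26 November), so Jorir Zone is on standard time, UTC+03:00.
05:00 UTC + 3h = 08:00 Jorir Zone.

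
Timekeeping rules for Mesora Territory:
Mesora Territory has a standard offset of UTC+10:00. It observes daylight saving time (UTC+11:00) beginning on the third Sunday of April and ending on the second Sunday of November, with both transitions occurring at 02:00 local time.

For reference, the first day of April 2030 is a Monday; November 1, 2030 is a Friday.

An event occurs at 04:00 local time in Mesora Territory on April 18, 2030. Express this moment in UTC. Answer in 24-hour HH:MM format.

1 April 2030 is a Monday, so the first Sunday is April 7 and the third is April 21.
1 November 2030 is a Friday, so the first Sunday is November 3 and the second is November 10.
April 18, 2030 is outside the daylight-saving period (21 April – 10 November), so Mesora Territory is on standard time, UTC+10:00.
04:00 local − 10h = 18:00 UTC (rolling into the previous day, 17 April 2030).

18:00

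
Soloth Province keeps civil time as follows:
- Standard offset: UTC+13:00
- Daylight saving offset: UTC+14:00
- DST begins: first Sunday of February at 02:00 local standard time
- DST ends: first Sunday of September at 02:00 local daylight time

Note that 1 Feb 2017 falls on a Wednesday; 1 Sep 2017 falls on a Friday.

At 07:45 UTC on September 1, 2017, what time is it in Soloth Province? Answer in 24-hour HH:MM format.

1 February 2017 is a Wednesday, so the first Sunday is February 5.
1 September 2017 is a Friday, so the first Sunday is September 3.
At the standard offset (UTC+13:00), 07:45 UTC + 13h = 20:45 Soloth Province standard time.
The standard-time date in Soloth Province, September 1, 2017, falls between 5 February and 3 September, so daylight saving is in effect and Soloth Province is at UTC+14:00.
07:45 UTC + 14h = 21:45 local.

21:45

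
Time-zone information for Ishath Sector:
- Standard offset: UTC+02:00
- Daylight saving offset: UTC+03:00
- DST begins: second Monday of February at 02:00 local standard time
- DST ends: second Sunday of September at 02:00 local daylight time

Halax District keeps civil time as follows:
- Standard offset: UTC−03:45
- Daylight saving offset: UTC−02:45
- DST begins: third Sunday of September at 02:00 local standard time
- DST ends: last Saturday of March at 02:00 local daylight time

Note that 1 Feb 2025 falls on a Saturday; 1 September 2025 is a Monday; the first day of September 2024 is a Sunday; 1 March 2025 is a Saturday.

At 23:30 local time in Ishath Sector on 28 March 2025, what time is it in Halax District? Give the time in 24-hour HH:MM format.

17:45

1 February 2025 is a Saturday, so the first Monday is February 3 and the second is February 10.
1 September 2025 is a Monday, so the first Sunday is September 7 and the second is September 14.
Daylight saving runs 10 February – 14 September; 28 March 2025 is inside that window, so Ishath Sector is at UTC+03:00.
23:30 Ishath Sector − 3h = 20:30 UTC.
1 September 2024 is a Sunday, so the first Sunday is September 1 and the third is September 15.
1 March 2025 is a Saturday, so Saturdays fall on 1, 8, 15, 22, 29; the last is March 29.
At the standard offset (UTC−03:45), 20:30 UTC − 3h45m = 16:45 Halax District standard time.
Daylight saving runs 15 September 2024 – 29 March 2025; the standard-time date in Halax District, 28 March 2025, is inside that window, so Halax District is at UTC−02:45.
20:30 UTC − 2h45m = 17:45 Halax District.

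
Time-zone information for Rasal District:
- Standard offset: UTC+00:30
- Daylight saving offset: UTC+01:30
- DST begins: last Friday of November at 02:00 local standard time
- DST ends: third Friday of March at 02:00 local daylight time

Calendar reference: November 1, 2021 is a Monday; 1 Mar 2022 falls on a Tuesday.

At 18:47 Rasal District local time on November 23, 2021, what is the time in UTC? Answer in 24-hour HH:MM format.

1 November 2021 is a Monday, so Fridays fall on 5, 12, 19, 26; the last is November 26.
1 March 2022 is a Tuesday, so the first Friday is March 4 and the third is March 18.
November 23, 2021 does not fall between 26 November 2021 and 18 March 2022, so daylight saving is not in effect and Rasal District is at UTC+00:30.
18:47 local − 0h30m = 18:17 UTC.

18:17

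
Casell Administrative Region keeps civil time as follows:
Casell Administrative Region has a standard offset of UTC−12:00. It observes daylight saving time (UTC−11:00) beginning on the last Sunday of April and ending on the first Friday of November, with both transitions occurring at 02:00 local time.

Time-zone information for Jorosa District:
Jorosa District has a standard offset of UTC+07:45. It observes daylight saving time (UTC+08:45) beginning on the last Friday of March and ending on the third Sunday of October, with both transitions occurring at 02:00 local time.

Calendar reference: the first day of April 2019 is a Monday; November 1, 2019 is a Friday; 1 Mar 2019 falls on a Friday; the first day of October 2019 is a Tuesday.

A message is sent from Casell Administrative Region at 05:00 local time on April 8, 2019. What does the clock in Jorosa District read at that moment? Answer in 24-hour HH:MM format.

1 April 2019 is a Monday, so Sundays fall on 7, 14, 21, 28; the last is April 28.
1 November 2019 is a Friday, so the first Friday is November 1.
April 8, 2019 is outside the daylight-saving period (28 April – 1 November), so Casell Administrative Region is on standard time, UTC−12:00.
05:00 Casell Administrative Region + 12h = 17:00 UTC.
1 March 2019 is a Friday, so Fridays fall on 1, 8, 15, 22, 29; the last is March 29.
1 October 2019 is a Tuesday, so the first Sunday is October 6 and the third is October 20.
At the standard offset (UTC+07:45), 17:00 UTC + 7h45m = 00:45 Jorosa District standard time (rolling into the next day, 9 April 2019).
The standard-time date in Jorosa District, April 9, 2019, lies within the daylight-saving period (29 March – 20 October), so Jorosa District is on daylight time, UTC+08:45.
17:00 UTC + 8h45m = 01:45 Jorosa District (rolling into the next day, 9 April 2019).

01:45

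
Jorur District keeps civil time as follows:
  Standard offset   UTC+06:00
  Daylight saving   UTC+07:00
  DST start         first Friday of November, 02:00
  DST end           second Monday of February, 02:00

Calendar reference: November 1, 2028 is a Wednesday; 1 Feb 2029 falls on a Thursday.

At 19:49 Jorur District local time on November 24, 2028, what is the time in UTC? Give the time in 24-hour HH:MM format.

1 November 2028 is a Wednesday, so the first Friday is November 3.
1 February 2029 is a Thursday, so the first Monday is February 5 and the second is February 12.
Daylight saving runs 3 November 2028 – 12 February 2029; November 24, 2028 is inside that window, so Jorur District is at UTC+07:00.
19:49 local − 7h = 12:49 UTC.

12:49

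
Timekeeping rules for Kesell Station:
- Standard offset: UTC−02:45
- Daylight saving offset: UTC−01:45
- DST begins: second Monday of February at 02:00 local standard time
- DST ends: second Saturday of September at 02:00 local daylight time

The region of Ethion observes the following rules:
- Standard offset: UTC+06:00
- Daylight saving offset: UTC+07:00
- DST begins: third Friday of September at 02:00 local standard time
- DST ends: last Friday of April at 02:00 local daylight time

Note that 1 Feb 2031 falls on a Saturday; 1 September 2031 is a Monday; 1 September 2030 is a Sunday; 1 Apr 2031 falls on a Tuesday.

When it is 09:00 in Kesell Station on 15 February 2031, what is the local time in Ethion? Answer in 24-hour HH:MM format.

17:45

1 February 2031 is a Saturday, so the first Monday is February 3 and the second is February 10.
1 September 2031 is a Monday, so the first Saturday is September 6 and the second is September 13.
15 February 2031 falls between 10 February and 13 September, so daylight saving is in effect and Kesell Station is at UTC−01:45.
09:00 Kesell Station + 1h45m = 10:45 UTC.
1 September 2030 is a Sunday, so the first Friday is September 6 and the third is September 20.
1 April 2031 is a Tuesday, so Fridays fall on 4, 11, 18, 25; the last is April 25.
At the standard offset (UTC+06:00), 10:45 UTC + 6h = 16:45 Ethion standard time.
The standard-time date in Ethion, 15 February 2031, lies within the daylight-saving period (20 September 2030 – 25 April 2031), so Ethion is on daylight time, UTC+07:00.
10:45 UTC + 7h = 17:45 Ethion.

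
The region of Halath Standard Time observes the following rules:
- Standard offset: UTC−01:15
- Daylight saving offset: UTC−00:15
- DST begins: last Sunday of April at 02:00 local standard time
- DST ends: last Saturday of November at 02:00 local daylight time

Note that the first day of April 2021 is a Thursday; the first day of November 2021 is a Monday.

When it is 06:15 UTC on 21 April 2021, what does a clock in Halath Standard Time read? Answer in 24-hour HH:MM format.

05:00

1 April 2021 is a Thursday, so Sundays fall on 4, 11, 18, 25; the last is April 25.
1 November 2021 is a Monday, so Saturdays fall on 6, 13, 20, 27; the last is November 27.
At the standard offset (UTC−01:15), 06:15 UTC − 1h15m = 05:00 Halath Standard Time standard time.
The standard-time date in Halath Standard Time, 21 April 2021, does not fall between 25 April and 27 November, so daylight saving is not in effect and Halath Standard Time is at UTC−01:15.
06:15 UTC − 1h15m = 05:00 local.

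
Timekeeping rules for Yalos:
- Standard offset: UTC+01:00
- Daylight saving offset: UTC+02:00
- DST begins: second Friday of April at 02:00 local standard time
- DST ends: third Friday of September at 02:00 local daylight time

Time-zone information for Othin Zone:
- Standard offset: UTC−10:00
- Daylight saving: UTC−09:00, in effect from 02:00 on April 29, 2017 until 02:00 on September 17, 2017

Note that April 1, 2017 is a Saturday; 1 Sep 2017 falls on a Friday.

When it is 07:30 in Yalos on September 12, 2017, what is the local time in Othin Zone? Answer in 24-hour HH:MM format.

20:30

1 April 2017 is a Saturday, so the first Friday is April 7 and the second is April 14.
1 September 2017 is a Friday, so the first Friday is September 1 and the third is September 15.
Daylight saving runs 14 April – 15 September; September 12, 2017 is inside that window, so Yalos is at UTC+02:00.
07:30 Yalos − 2h = 05:30 UTC.
At the standard offset (UTC−10:00), 05:30 UTC − 10h = 19:30 Othin Zone standard time (rolling into the previous day, 11 September 2017).
Daylight saving runs 29 April – 17 September; the standard-time date in Othin Zone, September 11, 2017, is inside that window, so Othin Zone is at UTC−09:00.
05:30 UTC − 9h = 20:30 Othin Zone (rolling into the previous day, 11 September 2017).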